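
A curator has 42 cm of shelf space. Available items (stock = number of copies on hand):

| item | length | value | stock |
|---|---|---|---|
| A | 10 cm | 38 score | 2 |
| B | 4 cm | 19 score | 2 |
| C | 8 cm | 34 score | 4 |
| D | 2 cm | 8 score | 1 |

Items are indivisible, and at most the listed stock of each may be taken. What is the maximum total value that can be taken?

182 score

Best selections within length 42 and stock limits:
- 2×B + 4×C + 1×D: length 42, value 182
- 1×A + 2×B + 3×C: length 42, value 178
- 2×B + 4×C: length 40, value 174
- 1×A + 4×C: length 42, value 174
Best: 182 score.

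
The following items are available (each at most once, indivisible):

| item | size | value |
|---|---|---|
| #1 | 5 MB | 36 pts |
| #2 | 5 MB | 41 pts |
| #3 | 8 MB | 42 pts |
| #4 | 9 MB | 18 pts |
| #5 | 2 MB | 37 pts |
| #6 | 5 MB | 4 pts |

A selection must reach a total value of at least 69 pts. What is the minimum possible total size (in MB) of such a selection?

7

Subsets with value ≥ 69, sorted by total size:
- #2+#5: size 7, value 78
- #1+#5: size 7, value 73
Minimum size: 7 MB.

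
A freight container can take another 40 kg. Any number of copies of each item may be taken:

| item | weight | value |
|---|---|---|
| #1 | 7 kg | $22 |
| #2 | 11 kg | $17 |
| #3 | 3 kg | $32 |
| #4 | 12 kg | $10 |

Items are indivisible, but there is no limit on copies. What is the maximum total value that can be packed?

Best value-per-unit is #3 at 32/3, and filling with it alone uses weight 13×3=39. No mix of the others beats 13×32 = 416.

$416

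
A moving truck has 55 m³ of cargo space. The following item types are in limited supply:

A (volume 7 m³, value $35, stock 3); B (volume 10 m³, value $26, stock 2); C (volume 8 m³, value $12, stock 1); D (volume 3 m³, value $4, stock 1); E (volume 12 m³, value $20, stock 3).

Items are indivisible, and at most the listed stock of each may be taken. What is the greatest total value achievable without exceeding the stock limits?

$177

Top feasible selections:
- 3×A + 2×B + 1×E: volume 53, value 177
- 3×A + 2×B + 1×C + 1×D: volume 52, value 173
Best: $177.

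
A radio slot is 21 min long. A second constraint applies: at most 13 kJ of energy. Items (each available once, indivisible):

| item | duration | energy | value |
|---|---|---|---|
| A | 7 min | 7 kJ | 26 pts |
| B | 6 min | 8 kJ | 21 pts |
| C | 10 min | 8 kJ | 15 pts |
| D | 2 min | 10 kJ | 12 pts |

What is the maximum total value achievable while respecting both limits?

26 pts

Feasible sets respecting both limits:
- A: duration 7, energy 7, value 26
- B: duration 6, energy 8, value 21
- C: duration 10, energy 8, value 15
Best: 26 pts.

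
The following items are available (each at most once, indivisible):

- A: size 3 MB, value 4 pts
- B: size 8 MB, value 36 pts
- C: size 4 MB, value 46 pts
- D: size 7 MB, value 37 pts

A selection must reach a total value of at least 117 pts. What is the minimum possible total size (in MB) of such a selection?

19

Subsets with value ≥ 117, sorted by total size:
- B+C+D: size 19, value 119
- A+B+C+D: size 22, value 123
Minimum size: 19 MB.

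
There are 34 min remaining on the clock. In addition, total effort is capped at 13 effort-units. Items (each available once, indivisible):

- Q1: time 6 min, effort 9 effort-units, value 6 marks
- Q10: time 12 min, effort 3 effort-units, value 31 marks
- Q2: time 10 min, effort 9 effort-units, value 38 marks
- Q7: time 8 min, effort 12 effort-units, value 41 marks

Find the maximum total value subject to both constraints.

69 marks

Feasible sets respecting both limits:
- Q10+Q2: time 22, effort 12, value 69
- Q7: time 8, effort 12, value 41
- Q2: time 10, effort 9, value 38
Best: 69 marks.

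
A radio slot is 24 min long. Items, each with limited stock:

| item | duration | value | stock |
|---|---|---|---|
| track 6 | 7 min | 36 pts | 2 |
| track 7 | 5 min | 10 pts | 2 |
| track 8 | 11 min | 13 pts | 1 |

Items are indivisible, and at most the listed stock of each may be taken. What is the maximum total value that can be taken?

Top feasible selections:
- 2×track 6 + 2×track 7: duration 24, value 92
- 2×track 6 + 1×track 7: duration 19, value 82
- 2×track 6: duration 14, value 72
Best: 92 pts.

92 pts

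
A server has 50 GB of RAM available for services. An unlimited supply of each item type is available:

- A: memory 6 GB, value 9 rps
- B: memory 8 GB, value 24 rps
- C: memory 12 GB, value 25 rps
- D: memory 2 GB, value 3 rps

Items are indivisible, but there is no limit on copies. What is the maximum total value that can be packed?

Best value-per-unit is B at 24/8; filling with it alone gives 6×24 = 144.
Optimal mix: 6×B + 1×D → memory 50, value 147.

147 rps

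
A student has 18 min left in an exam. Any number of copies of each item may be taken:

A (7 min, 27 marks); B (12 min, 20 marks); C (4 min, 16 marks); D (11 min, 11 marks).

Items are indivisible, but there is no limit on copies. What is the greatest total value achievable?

Best value-per-unit is C at 16/4; filling with it alone gives 4×16 = 64.
Optimal mix: 2×A + 1×C → time 18, value 70.

70 marks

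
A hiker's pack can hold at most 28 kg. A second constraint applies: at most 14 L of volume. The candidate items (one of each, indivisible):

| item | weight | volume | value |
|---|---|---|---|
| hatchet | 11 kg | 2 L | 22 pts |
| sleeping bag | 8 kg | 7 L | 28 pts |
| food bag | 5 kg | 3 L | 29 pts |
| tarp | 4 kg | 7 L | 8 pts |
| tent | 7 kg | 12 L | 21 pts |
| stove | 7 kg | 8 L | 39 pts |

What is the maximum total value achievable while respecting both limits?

90 pts

Feasible sets respecting both limits:
- hatchet+food bag+stove: weight 23, volume 13, value 90
- hatchet+sleeping bag+food bag: weight 24, volume 12, value 79
- food bag+stove: weight 12, volume 11, value 68
- hatchet+stove: weight 18, volume 10, value 61
Best: 90 pts.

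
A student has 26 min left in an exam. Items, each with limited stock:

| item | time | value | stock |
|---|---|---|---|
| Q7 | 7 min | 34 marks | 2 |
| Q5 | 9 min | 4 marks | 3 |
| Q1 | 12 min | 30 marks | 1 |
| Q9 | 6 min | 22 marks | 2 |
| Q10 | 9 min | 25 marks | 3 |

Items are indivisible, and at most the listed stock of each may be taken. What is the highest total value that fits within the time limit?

112 marks

Top feasible selections:
- 2×Q7 + 2×Q9: time 26, value 112
- 2×Q7 + 1×Q1: time 26, value 98
- 2×Q7 + 1×Q10: time 23, value 93
- 2×Q7 + 1×Q9: time 20, value 90
Best: 112 marks.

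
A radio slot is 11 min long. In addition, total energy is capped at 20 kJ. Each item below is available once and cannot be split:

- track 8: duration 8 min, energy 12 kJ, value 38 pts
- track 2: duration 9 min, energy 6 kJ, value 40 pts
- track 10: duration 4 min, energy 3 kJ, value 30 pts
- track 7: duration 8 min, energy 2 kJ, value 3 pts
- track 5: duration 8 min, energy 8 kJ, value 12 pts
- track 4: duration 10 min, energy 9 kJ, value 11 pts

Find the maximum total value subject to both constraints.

Feasible sets respecting both limits:
- track 2: duration 9, energy 6, value 40
- track 8: duration 8, energy 12, value 38
- track 10: duration 4, energy 3, value 30
- track 5: duration 8, energy 8, value 12
Best: 40 pts.

40 pts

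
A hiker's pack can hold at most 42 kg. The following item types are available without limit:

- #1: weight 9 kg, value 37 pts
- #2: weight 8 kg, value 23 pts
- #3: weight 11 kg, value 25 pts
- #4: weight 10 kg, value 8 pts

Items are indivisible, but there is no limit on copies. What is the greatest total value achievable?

Best value-per-unit is #1 at 37/9, and filling with it alone uses weight 4×9=36. No mix of the others beats 4×37 = 148.

148 pts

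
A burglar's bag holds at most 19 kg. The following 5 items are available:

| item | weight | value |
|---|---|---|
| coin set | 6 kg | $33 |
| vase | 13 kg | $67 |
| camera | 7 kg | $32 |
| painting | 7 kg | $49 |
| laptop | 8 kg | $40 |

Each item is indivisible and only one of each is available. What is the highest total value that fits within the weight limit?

Check high-value combinations within 19 kg:
- coin set+vase: weight 6+13=19, value 33+67=100
- painting+laptop: weight 7+8=15, value 49+40=89
- coin set+painting: weight 6+7=13, value 33+49=82
- camera+painting: weight 7+7=14, value 32+49=81
- coin set+laptop: weight 6+8=14, value 33+40=73
Best: $100.

$100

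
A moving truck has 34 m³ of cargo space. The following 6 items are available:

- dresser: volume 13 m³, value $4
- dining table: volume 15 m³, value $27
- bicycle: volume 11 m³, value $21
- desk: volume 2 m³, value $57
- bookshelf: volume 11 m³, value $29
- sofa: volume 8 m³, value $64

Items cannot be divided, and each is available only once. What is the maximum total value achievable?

$171

Check high-value combinations within 34 m³:
- bicycle+desk+bookshelf+sofa: volume 11+2+11+8=32, value 21+57+29+64=171
- dresser+desk+bookshelf+sofa: volume 13+2+11+8=34, value 4+57+29+64=154
- desk+bookshelf+sofa: volume 2+11+8=21, value 57+29+64=150
- dining table+desk+sofa: volume 15+2+8=25, value 27+57+64=148
Best: $171.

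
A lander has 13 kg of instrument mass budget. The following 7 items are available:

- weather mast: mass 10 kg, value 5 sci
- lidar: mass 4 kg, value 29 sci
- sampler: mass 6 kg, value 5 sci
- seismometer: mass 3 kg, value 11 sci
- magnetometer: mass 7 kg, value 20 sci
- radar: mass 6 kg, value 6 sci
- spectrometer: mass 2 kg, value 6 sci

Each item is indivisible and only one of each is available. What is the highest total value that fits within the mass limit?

Check high-value combinations within 13 kg:
- lidar+magnetometer+spectrometer: mass 4+7+2=13, value 29+20+6=55
- lidar+magnetometer: mass 4+7=11, value 29+20=49
- lidar+seismometer+spectrometer: mass 4+3+2=9, value 29+11+6=46
- lidar+seismometer+radar: mass 4+3+6=13, value 29+11+6=46
Best: 55 sci.

55 sci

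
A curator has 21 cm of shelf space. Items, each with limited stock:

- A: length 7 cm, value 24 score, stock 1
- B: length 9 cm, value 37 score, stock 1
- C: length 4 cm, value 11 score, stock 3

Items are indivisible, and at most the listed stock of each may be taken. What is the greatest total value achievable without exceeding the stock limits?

72 score

Best selections within length 21 and stock limits:
- 1×A + 1×B + 1×C: length 20, value 72
- 1×B + 3×C: length 21, value 70
- 1×A + 1×B: length 16, value 61
- 1×B + 2×C: length 17, value 59
Best: 72 score.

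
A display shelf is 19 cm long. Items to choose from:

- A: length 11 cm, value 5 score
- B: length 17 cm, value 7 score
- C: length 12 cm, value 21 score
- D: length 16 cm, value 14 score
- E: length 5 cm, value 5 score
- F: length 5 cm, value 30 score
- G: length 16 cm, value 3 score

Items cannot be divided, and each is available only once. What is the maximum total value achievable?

51 score

This is a 0/1 knapsack; check combinations near the capacity.
- C+F: length 12+5=17, value 21+30=51
- E+F: length 5+5=10, value 5+30=35
- A+F: length 11+5=16, value 5+30=35
Best: 51 score.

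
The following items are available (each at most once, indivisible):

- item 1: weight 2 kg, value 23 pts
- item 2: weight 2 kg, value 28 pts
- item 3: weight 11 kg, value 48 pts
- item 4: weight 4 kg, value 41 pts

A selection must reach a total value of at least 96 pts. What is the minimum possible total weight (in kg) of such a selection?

Subsets with value ≥ 96, sorted by total weight:
- item 1+item 2+item 3: weight 15, value 99
- item 2+item 3+item 4: weight 17, value 117
Minimum weight: 15 kg.

15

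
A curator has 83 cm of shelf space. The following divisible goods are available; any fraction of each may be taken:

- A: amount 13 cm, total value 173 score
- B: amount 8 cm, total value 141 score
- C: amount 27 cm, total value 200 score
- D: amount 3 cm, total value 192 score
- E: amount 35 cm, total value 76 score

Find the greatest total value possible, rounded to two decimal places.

Take in order of value per unit:
- D (192/3 per unit): all 3 → value 192, running total 192.00
- B (141/8 per unit): all 8 → value 141, running total 333.00
- A (173/13 per unit): all 13 → value 173, running total 506.00
- C (200/27 per unit): all 27 → value 200, running total 706.00
- E (76/35 per unit): 32 of 35 → value 32×76/35 = 69.4857, running total 775.49
Total 775.49.

775.49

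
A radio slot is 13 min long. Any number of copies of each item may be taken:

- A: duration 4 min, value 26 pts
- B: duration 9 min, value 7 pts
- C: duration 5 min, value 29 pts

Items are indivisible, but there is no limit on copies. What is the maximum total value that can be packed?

Best value-per-unit is A at 26/4; filling with it alone gives 3×26 = 78.
Optimal mix: 2×A + 1×C → duration 13, value 81.

81 pts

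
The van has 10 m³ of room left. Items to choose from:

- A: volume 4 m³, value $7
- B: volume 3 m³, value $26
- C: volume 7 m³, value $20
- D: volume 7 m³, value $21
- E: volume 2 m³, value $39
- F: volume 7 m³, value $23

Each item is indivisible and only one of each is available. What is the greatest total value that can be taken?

$72

This is a 0/1 knapsack; check combinations near the capacity.
- A+B+E: volume 4+3+2=9, value 7+26+39=72
- B+E: volume 3+2=5, value 26+39=65
- E+F: volume 2+7=9, value 39+23=62
Best: $72.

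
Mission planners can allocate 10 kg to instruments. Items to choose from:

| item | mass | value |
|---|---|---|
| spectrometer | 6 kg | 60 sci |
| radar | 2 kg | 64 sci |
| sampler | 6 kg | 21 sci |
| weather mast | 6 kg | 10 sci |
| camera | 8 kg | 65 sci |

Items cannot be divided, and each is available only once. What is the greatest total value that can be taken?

Check high-value combinations within 10 kg:
- radar+camera: mass 2+8=10, value 64+65=129
- spectrometer+radar: mass 6+2=8, value 60+64=124
- radar+sampler: mass 2+6=8, value 64+21=85
Best: 129 sci.

129 sci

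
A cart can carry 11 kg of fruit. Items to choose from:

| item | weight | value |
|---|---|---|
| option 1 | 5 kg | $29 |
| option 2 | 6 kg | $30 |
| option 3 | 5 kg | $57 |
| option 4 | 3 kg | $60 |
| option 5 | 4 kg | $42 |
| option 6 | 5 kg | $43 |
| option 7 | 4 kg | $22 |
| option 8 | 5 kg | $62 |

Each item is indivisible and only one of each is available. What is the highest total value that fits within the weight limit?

Check high-value combinations within 11 kg:
- option 4+option 5+option 7: weight 3+4+4=11, value 60+42+22=124
- option 4+option 8: weight 3+5=8, value 60+62=122
- option 3+option 8: weight 5+5=10, value 57+62=119
- option 3+option 4: weight 5+3=8, value 57+60=117
- option 6+option 8: weight 5+5=10, value 43+62=105
Best: $124.

$124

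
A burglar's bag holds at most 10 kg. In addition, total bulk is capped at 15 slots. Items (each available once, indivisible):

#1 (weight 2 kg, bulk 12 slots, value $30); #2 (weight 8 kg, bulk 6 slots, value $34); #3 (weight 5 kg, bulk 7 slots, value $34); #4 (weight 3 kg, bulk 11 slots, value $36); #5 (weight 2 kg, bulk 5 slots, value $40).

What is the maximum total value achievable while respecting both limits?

Feasible sets respecting both limits:
- #2+#5: weight 10, bulk 11, value 74
- #3+#5: weight 7, bulk 12, value 74
- #5: weight 2, bulk 5, value 40
Best: $74.

$74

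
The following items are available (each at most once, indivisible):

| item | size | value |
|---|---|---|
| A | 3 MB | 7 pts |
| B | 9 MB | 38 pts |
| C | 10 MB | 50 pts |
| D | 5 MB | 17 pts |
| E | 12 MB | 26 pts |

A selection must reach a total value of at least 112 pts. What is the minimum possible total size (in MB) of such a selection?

27

Subsets with value ≥ 112, sorted by total size:
- A+B+C+D: size 27, value 112
- B+C+E: size 31, value 114
Minimum size: 27 MB.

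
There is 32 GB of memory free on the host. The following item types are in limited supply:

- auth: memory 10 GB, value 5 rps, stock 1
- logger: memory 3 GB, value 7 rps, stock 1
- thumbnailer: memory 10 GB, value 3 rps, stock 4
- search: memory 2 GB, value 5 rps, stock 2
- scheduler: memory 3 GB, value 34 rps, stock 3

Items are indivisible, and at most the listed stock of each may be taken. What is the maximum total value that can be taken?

124 rps

Top feasible selections:
- 1×auth + 1×logger + 2×search + 3×scheduler: memory 26, value 124
- 1×logger + 1×thumbnailer + 2×search + 3×scheduler: memory 26, value 122
- 1×logger + 2×search + 3×scheduler: memory 16, value 119
- 1×auth + 1×logger + 1×search + 3×scheduler: memory 24, value 119
Best: 124 rps.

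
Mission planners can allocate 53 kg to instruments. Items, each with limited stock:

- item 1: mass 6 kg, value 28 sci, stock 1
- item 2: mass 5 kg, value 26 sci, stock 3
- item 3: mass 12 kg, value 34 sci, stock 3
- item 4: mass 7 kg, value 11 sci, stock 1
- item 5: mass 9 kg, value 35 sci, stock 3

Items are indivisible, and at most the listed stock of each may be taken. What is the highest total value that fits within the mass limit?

Top feasible selections:
- 1×item 1 + 3×item 2 + 3×item 5: mass 48, value 211
- 1×item 1 + 3×item 2 + 1×item 3 + 2×item 5: mass 51, value 210
- 1×item 1 + 2×item 2 + 1×item 4 + 3×item 5: mass 50, value 196
Best: 211 sci.

211 sci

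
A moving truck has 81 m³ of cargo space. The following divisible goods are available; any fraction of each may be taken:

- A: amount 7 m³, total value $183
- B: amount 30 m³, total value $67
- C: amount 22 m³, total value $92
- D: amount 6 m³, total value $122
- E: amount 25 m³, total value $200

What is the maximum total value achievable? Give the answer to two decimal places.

Take in order of value per unit:
- A (183/7 per unit): all 7 → value 183, running total 183.00
- D (122/6 per unit): all 6 → value 122, running total 305.00
- E (200/25 per unit): all 25 → value 200, running total 505.00
- C (92/22 per unit): all 22 → value 92, running total 597.00
- B (67/30 per unit): 21 of 30 → value 21×67/30 = 46.9000, running total 643.90
Total 643.90.

643.90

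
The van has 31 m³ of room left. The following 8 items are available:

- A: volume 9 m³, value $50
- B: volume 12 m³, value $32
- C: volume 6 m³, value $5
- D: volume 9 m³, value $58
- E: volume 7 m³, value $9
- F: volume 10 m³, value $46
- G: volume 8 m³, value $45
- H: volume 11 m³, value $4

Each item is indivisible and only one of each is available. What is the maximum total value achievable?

$154

This is a 0/1 knapsack; check combinations near the capacity.
- A+D+F: volume 9+9+10=28, value 50+58+46=154
- A+D+G: volume 9+9+8=26, value 50+58+45=153
- D+F+G: volume 9+10+8=27, value 58+46+45=149
- A+F+G: volume 9+10+8=27, value 50+46+45=141
- A+B+D: volume 9+12+9=30, value 50+32+58=140
Best: $154.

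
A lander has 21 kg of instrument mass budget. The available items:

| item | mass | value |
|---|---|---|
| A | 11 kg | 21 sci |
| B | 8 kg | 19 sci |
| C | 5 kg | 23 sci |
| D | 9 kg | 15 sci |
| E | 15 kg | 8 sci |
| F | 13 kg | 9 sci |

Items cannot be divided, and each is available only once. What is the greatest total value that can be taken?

44 sci

Check high-value combinations within 21 kg:
- A+C: mass 11+5=16, value 21+23=44
- B+C: mass 8+5=13, value 19+23=42
- A+B: mass 11+8=19, value 21+19=40
Best: 44 sci.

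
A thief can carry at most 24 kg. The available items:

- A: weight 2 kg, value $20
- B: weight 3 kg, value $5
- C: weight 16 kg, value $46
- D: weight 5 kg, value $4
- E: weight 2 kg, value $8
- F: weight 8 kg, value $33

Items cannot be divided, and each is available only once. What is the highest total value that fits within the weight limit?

$79

Check high-value combinations within 24 kg:
- A+B+C+E: weight 2+3+16+2=23, value 20+5+46+8=79
- C+F: weight 16+8=24, value 46+33=79
- A+C+E: weight 2+16+2=20, value 20+46+8=74
Best: $79.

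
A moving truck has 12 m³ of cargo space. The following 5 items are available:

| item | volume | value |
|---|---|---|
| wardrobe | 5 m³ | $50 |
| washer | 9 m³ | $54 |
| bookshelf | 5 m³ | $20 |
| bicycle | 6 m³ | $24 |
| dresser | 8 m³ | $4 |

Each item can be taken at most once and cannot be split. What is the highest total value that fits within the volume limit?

$74

Check high-value combinations within 12 m³:
- wardrobe+bicycle: volume 5+6=11, value 50+24=74
- wardrobe+bookshelf: volume 5+5=10, value 50+20=70
- washer: volume 9, value 54
Best: $74.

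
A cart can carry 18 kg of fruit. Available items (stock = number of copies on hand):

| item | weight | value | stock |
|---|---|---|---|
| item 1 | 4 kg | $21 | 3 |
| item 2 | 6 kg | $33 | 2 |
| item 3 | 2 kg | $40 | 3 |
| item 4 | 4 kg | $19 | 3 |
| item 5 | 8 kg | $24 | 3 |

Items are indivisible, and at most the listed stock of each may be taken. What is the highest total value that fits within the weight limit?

Top feasible selections:
- 2×item 2 + 3×item 3: weight 18, value 186
- 3×item 1 + 3×item 3: weight 18, value 183
- 2×item 1 + 3×item 3 + 1×item 4: weight 18, value 181
- 1×item 1 + 3×item 3 + 2×item 4: weight 18, value 179
Best: $186.

$186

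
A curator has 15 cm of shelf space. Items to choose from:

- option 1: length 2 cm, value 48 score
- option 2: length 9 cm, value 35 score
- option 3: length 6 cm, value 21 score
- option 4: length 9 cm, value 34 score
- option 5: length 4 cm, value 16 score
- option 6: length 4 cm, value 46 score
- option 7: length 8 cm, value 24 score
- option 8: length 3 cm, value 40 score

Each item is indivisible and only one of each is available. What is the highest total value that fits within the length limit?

Check high-value combinations within 15 cm:
- option 1+option 3+option 6+option 8: length 2+6+4+3=15, value 48+21+46+40=155
- option 1+option 5+option 6+option 8: length 2+4+4+3=13, value 48+16+46+40=150
- option 1+option 6+option 8: length 2+4+3=9, value 48+46+40=134
- option 1+option 2+option 6: length 2+9+4=15, value 48+35+46=129
- option 1+option 4+option 6: length 2+9+4=15, value 48+34+46=128
Best: 155 score.

155 score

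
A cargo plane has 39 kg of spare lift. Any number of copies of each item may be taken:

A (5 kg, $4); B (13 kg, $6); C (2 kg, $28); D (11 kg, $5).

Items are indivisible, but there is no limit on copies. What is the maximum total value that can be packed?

$532

Best value-per-unit is C at 28/2, and filling with it alone uses weight 19×2=38. No mix of the others beats 19×28 = 532.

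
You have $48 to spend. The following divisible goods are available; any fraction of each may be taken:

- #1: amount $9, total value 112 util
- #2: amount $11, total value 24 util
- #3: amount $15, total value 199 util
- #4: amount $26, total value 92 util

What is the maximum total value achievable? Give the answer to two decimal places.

395.92

Take in order of value per unit:
- #3 (199/15 per unit): all 15 → value 199, running total 199.00
- #1 (112/9 per unit): all 9 → value 112, running total 311.00
- #4 (92/26 per unit): 24 of 26 → value 24×92/26 = 84.9231, running total 395.92
Total 395.92.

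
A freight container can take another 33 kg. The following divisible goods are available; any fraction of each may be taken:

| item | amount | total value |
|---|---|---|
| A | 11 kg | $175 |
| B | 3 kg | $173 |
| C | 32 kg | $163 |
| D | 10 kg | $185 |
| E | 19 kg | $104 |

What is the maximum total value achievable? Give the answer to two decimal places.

Take in order of value per unit:
- B (173/3 per unit): all 3 → value 173, running total 173.00
- D (185/10 per unit): all 10 → value 185, running total 358.00
- A (175/11 per unit): all 11 → value 175, running total 533.00
- E (104/19 per unit): 9 of 19 → value 9×104/19 = 49.2632, running total 582.26
Total 582.26.

582.26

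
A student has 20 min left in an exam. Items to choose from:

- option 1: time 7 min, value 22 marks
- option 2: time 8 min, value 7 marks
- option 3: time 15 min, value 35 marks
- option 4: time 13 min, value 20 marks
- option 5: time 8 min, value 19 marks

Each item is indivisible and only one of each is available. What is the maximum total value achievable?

42 marks

Check high-value combinations within 20 min:
- option 1+option 4: time 7+13=20, value 22+20=42
- option 1+option 5: time 7+8=15, value 22+19=41
- option 3: time 15, value 35
- option 1+option 2: time 7+8=15, value 22+7=29
- option 2+option 5: time 8+8=16, value 7+19=26
Best: 42 marks.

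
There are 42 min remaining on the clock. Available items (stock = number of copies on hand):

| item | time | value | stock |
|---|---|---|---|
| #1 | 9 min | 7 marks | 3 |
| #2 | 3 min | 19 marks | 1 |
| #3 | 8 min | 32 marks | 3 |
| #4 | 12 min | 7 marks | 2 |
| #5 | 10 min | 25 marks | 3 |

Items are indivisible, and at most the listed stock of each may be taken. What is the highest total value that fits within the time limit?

Best selections within time 42 and stock limits:
- 1×#2 + 3×#3 + 1×#5: time 37, value 140
- 1×#2 + 2×#3 + 2×#5: time 39, value 133
Best: 140 marks.

140 marks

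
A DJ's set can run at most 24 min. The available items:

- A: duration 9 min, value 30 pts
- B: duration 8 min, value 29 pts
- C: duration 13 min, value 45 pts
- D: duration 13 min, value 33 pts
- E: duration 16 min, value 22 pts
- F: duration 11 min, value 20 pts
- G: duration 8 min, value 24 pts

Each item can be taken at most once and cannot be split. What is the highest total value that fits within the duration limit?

75 pts

Check high-value combinations within 24 min:
- A+C: duration 9+13=22, value 30+45=75
- B+C: duration 8+13=21, value 29+45=74
- C+G: duration 13+8=21, value 45+24=69
- C+F: duration 13+11=24, value 45+20=65
Best: 75 pts.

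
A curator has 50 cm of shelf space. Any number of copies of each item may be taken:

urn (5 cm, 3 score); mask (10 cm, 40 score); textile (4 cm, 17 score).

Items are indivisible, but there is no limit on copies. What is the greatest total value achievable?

Best value-per-unit is textile at 17/4; filling with it alone gives 12×17 = 204.
Optimal mix: 1×mask + 10×textile → length 50, value 210.

210 score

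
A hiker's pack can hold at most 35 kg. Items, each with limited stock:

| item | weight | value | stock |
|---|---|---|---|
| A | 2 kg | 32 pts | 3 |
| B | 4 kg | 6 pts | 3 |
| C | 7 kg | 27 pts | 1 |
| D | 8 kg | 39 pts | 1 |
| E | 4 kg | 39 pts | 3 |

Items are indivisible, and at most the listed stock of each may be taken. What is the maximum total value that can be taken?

Top feasible selections:
- 3×A + 1×C + 1×D + 3×E: weight 33, value 279
- 3×A + 2×B + 1×D + 3×E: weight 34, value 264
- 3×A + 1×B + 1×D + 3×E: weight 30, value 258
- 2×A + 1×B + 1×C + 1×D + 3×E: weight 35, value 253
Best: 279 pts.

279 pts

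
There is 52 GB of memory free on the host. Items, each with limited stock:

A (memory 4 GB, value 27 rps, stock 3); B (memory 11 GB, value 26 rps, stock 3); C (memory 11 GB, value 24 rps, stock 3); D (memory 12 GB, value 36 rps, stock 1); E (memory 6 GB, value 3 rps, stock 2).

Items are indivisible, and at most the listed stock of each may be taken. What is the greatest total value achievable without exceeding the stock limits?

172 rps

Best selections within memory 52 and stock limits:
- 3×A + 2×B + 1×D + 1×E: memory 52, value 172
- 3×A + 1×B + 1×C + 1×D + 1×E: memory 52, value 170
- 3×A + 2×B + 1×D: memory 46, value 169
- 3×A + 2×C + 1×D + 1×E: memory 52, value 168
Best: 172 rps.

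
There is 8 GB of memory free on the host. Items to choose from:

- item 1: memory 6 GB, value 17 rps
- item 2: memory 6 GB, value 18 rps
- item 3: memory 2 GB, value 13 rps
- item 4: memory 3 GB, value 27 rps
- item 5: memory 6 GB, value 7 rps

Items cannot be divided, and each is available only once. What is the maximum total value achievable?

This is a 0/1 knapsack; check combinations near the capacity.
- item 3+item 4: memory 2+3=5, value 13+27=40
- item 2+item 3: memory 6+2=8, value 18+13=31
- item 1+item 3: memory 6+2=8, value 17+13=30
- item 4: memory 3, value 27
- item 3+item 5: memory 2+6=8, value 13+7=20
Best: 40 rps.

40 rps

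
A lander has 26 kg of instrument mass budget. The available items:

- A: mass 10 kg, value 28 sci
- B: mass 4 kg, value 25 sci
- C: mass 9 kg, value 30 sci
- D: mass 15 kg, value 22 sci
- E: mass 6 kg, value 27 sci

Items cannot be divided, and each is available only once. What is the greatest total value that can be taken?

85 sci

This is a 0/1 knapsack; check combinations near the capacity.
- A+C+E: mass 10+9+6=25, value 28+30+27=85
- A+B+C: mass 10+4+9=23, value 28+25+30=83
- B+C+E: mass 4+9+6=19, value 25+30+27=82
Best: 85 sci.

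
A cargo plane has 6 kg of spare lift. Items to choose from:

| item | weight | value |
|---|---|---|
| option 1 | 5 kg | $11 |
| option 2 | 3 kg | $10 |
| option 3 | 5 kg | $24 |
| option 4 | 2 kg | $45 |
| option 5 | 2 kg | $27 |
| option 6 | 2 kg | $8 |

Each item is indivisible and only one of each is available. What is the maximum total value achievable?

$80

Check high-value combinations within 6 kg:
- option 4+option 5+option 6: weight 2+2+2=6, value 45+27+8=80
- option 4+option 5: weight 2+2=4, value 45+27=72
- option 2+option 4: weight 3+2=5, value 10+45=55
- option 4+option 6: weight 2+2=4, value 45+8=53
- option 4: weight 2, value 45
Best: $80.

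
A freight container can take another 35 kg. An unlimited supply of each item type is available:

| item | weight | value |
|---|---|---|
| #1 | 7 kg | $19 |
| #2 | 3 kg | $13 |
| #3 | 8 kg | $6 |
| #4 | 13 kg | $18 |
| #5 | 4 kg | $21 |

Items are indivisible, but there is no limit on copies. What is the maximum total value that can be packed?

Best value-per-unit is #5 at 21/4; filling with it alone gives 8×21 = 168.
Optimal mix: 1×#2 + 8×#5 → weight 35, value 181.

$181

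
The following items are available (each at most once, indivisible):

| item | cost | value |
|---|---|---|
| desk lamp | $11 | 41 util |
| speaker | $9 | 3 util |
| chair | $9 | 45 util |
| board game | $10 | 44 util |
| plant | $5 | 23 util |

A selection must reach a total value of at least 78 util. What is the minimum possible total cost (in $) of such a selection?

Subsets with value ≥ 78, sorted by total cost:
- chair+board game: cost 19, value 89
- desk lamp+chair: cost 20, value 86
Minimum cost: 19 $.

19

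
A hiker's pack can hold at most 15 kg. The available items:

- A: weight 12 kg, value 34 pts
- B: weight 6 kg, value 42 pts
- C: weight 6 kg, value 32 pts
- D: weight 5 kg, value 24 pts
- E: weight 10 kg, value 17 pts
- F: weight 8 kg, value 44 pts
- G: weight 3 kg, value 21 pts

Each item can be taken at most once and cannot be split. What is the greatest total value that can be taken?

Check high-value combinations within 15 kg:
- B+C+G: weight 6+6+3=15, value 42+32+21=95
- B+D+G: weight 6+5+3=14, value 42+24+21=87
- B+F: weight 6+8=14, value 42+44=86
Best: 95 pts.

95 pts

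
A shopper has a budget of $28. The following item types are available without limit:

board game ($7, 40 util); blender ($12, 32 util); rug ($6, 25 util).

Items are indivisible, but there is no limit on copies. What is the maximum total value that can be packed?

Best value-per-unit is board game at 40/7, and filling with it alone uses cost 4×7=28. No mix of the others beats 4×40 = 160.

160 util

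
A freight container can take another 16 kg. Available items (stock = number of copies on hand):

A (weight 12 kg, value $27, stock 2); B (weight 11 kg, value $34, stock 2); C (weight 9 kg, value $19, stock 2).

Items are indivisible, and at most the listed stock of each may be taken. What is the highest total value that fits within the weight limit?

$34

Top feasible selections:
- 1×B: weight 11, value 34
- 1×A: weight 12, value 27
- 1×C: weight 9, value 19
Best: $34.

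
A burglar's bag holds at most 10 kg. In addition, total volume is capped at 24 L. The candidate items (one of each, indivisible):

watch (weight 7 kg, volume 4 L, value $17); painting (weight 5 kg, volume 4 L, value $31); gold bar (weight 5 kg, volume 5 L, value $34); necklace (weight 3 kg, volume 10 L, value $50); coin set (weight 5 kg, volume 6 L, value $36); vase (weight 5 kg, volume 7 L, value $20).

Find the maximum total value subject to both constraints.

$86

Feasible sets respecting both limits:
- necklace+coin set: weight 8, volume 16, value 86
- gold bar+necklace: weight 8, volume 15, value 84
- painting+necklace: weight 8, volume 14, value 81
- gold bar+coin set: weight 10, volume 11, value 70
Best: $86.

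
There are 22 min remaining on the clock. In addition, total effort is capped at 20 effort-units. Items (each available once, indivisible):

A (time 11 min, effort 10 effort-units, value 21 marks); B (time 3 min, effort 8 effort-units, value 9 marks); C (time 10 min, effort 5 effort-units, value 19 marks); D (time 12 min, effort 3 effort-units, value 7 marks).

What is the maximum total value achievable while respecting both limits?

Feasible sets respecting both limits:
- A+C: time 21, effort 15, value 40
- A+B: time 14, effort 18, value 30
- B+C: time 13, effort 13, value 28
- C+D: time 22, effort 8, value 26
Best: 40 marks.

40 marks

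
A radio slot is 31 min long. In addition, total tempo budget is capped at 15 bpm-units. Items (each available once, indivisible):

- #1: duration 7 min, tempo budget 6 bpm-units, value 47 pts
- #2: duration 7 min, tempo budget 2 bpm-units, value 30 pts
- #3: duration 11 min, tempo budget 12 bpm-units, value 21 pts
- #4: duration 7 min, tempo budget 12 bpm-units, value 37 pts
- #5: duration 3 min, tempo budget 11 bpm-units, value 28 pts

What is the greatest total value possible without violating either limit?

Feasible sets respecting both limits:
- #1+#2: duration 14, tempo budget 8, value 77
- #2+#4: duration 14, tempo budget 14, value 67
- #2+#5: duration 10, tempo budget 13, value 58
Best: 77 pts.

77 pts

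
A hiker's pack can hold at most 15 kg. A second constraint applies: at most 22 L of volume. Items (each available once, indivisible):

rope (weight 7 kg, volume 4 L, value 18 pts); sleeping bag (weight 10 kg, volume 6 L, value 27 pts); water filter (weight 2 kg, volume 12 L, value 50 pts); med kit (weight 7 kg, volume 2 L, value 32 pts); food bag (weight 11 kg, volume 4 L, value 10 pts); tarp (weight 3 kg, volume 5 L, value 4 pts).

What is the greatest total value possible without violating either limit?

Feasible sets respecting both limits:
- water filter+med kit+tarp: weight 12, volume 19, value 86
- water filter+med kit: weight 9, volume 14, value 82
- sleeping bag+water filter: weight 12, volume 18, value 77
- rope+water filter+tarp: weight 12, volume 21, value 72
Best: 86 pts.

86 pts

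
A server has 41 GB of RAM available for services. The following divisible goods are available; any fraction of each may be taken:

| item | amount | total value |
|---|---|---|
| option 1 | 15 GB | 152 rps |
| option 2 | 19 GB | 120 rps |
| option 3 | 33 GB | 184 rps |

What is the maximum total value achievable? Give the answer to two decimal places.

311.03

Take in order of value per unit:
- option 1 (152/15 per unit): all 15 → value 152, running total 152.00
- option 2 (120/19 per unit): all 19 → value 120, running total 272.00
- option 3 (184/33 per unit): 7 of 33 → value 7×184/33 = 39.0303, running total 311.03
Total 311.03.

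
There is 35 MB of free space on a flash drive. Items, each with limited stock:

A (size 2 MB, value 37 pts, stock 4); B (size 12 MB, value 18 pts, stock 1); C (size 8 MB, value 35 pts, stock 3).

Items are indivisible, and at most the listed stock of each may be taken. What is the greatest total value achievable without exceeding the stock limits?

253 pts

Best selections within size 35 and stock limits:
- 4×A + 3×C: size 32, value 253
- 4×A + 2×C: size 24, value 218
- 3×A + 3×C: size 30, value 216
- 4×A + 1×B + 1×C: size 28, value 201
Best: 253 pts.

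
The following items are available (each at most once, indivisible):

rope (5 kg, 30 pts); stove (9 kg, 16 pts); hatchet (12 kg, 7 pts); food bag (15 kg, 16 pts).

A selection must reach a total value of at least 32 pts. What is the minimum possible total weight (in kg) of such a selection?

14

Subsets with value ≥ 32, sorted by total weight:
- rope+stove: weight 14, value 46
- rope+hatchet: weight 17, value 37
Minimum weight: 14 kg.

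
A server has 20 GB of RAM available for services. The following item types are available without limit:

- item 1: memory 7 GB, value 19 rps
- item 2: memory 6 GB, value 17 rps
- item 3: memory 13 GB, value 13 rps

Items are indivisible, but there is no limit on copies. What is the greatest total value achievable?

Best value-per-unit is item 2 at 17/6; filling with it alone gives 3×17 = 51.
Optimal mix: 2×item 1 + 1×item 2 → memory 20, value 55.

55 rps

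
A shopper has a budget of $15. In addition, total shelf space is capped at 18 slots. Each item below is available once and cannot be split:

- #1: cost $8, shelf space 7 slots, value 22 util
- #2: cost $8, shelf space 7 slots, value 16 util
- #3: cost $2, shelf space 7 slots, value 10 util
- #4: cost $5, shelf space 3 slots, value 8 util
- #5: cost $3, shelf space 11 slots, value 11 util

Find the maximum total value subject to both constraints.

Feasible sets respecting both limits:
- #1+#3+#4: cost 15, shelf space 17, value 40
- #2+#3+#4: cost 15, shelf space 17, value 34
- #1+#5: cost 11, shelf space 18, value 33
Best: 40 util.

40 util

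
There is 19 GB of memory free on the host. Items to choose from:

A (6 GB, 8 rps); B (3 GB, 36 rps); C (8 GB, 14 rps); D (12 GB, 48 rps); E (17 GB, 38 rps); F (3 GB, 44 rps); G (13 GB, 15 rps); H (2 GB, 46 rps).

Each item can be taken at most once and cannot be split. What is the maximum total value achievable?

Check high-value combinations within 19 GB:
- B+C+F+H: memory 3+8+3+2=16, value 36+14+44+46=140
- D+F+H: memory 12+3+2=17, value 48+44+46=138
- A+B+F+H: memory 6+3+3+2=14, value 8+36+44+46=134
Best: 140 rps.

140 rps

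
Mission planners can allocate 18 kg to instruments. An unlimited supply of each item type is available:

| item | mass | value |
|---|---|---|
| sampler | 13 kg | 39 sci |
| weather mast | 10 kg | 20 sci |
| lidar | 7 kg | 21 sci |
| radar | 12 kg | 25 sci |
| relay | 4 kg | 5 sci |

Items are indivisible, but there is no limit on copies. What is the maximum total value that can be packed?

47 sci

Best value-per-unit is sampler at 39/13; filling with it alone gives 1×39 = 39.
Optimal mix: 2×lidar + 1×relay → mass 18, value 47.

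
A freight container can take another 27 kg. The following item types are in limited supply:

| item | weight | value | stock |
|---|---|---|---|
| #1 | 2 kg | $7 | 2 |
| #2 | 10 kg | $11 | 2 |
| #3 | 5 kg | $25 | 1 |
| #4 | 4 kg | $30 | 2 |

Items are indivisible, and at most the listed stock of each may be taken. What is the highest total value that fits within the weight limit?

$110

Top feasible selections:
- 2×#1 + 1×#2 + 1×#3 + 2×#4: weight 27, value 110
- 1×#1 + 1×#2 + 1×#3 + 2×#4: weight 25, value 103
Best: $110.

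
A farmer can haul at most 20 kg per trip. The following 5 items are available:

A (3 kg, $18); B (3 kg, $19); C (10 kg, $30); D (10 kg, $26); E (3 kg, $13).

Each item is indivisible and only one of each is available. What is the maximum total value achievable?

$80

Check high-value combinations within 20 kg:
- A+B+C+E: weight 3+3+10+3=19, value 18+19+30+13=80
- A+B+D+E: weight 3+3+10+3=19, value 18+19+26+13=76
- A+B+C: weight 3+3+10=16, value 18+19+30=67
- A+B+D: weight 3+3+10=16, value 18+19+26=63
- B+C+E: weight 3+10+3=16, value 19+30+13=62
Best: $80.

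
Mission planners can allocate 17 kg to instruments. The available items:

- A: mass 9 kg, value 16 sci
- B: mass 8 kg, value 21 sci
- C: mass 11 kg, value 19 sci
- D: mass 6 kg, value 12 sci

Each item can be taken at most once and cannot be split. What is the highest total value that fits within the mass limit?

37 sci

Check high-value combinations within 17 kg:
- A+B: mass 9+8=17, value 16+21=37
- B+D: mass 8+6=14, value 21+12=33
- C+D: mass 11+6=17, value 19+12=31
Best: 37 sci.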